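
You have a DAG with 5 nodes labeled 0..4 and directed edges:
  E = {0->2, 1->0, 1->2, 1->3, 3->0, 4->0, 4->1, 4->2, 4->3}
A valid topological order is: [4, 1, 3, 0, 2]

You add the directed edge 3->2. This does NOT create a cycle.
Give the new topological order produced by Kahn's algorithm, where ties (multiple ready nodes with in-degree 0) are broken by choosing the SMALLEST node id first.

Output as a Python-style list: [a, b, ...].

Old toposort: [4, 1, 3, 0, 2]
Added edge: 3->2
Position of 3 (2) < position of 2 (4). Old order still valid.
Run Kahn's algorithm (break ties by smallest node id):
  initial in-degrees: [3, 1, 4, 2, 0]
  ready (indeg=0): [4]
  pop 4: indeg[0]->2; indeg[1]->0; indeg[2]->3; indeg[3]->1 | ready=[1] | order so far=[4]
  pop 1: indeg[0]->1; indeg[2]->2; indeg[3]->0 | ready=[3] | order so far=[4, 1]
  pop 3: indeg[0]->0; indeg[2]->1 | ready=[0] | order so far=[4, 1, 3]
  pop 0: indeg[2]->0 | ready=[2] | order so far=[4, 1, 3, 0]
  pop 2: no out-edges | ready=[] | order so far=[4, 1, 3, 0, 2]
  Result: [4, 1, 3, 0, 2]

Answer: [4, 1, 3, 0, 2]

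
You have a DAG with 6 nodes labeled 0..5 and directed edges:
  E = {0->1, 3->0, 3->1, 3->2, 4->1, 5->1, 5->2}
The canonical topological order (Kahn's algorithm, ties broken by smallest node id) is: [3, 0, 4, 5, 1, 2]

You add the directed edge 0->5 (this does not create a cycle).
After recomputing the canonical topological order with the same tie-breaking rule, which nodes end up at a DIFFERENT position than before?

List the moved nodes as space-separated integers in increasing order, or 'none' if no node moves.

Answer: none

Derivation:
Old toposort: [3, 0, 4, 5, 1, 2]
Added edge 0->5
Recompute Kahn (smallest-id tiebreak):
  initial in-degrees: [1, 4, 2, 0, 0, 1]
  ready (indeg=0): [3, 4]
  pop 3: indeg[0]->0; indeg[1]->3; indeg[2]->1 | ready=[0, 4] | order so far=[3]
  pop 0: indeg[1]->2; indeg[5]->0 | ready=[4, 5] | order so far=[3, 0]
  pop 4: indeg[1]->1 | ready=[5] | order so far=[3, 0, 4]
  pop 5: indeg[1]->0; indeg[2]->0 | ready=[1, 2] | order so far=[3, 0, 4, 5]
  pop 1: no out-edges | ready=[2] | order so far=[3, 0, 4, 5, 1]
  pop 2: no out-edges | ready=[] | order so far=[3, 0, 4, 5, 1, 2]
New canonical toposort: [3, 0, 4, 5, 1, 2]
Compare positions:
  Node 0: index 1 -> 1 (same)
  Node 1: index 4 -> 4 (same)
  Node 2: index 5 -> 5 (same)
  Node 3: index 0 -> 0 (same)
  Node 4: index 2 -> 2 (same)
  Node 5: index 3 -> 3 (same)
Nodes that changed position: none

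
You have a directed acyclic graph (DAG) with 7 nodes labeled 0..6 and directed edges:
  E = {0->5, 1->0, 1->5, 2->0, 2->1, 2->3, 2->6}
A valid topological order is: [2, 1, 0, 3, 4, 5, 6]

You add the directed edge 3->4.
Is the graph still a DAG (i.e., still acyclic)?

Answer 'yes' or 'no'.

Given toposort: [2, 1, 0, 3, 4, 5, 6]
Position of 3: index 3; position of 4: index 4
New edge 3->4: forward
Forward edge: respects the existing order. Still a DAG, same toposort still valid.
Still a DAG? yes

Answer: yes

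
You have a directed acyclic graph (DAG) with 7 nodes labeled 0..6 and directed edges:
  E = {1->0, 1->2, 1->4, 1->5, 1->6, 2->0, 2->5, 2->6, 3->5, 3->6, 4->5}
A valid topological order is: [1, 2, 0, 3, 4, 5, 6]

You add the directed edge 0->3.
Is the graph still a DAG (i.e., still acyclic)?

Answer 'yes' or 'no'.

Answer: yes

Derivation:
Given toposort: [1, 2, 0, 3, 4, 5, 6]
Position of 0: index 2; position of 3: index 3
New edge 0->3: forward
Forward edge: respects the existing order. Still a DAG, same toposort still valid.
Still a DAG? yes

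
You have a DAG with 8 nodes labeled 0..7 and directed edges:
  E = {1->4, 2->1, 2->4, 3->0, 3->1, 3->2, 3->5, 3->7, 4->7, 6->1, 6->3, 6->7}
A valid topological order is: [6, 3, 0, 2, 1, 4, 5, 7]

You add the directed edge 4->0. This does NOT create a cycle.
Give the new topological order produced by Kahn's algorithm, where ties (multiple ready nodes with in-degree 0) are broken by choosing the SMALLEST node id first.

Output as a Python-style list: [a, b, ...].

Old toposort: [6, 3, 0, 2, 1, 4, 5, 7]
Added edge: 4->0
Position of 4 (5) > position of 0 (2). Must reorder: 4 must now come before 0.
Run Kahn's algorithm (break ties by smallest node id):
  initial in-degrees: [2, 3, 1, 1, 2, 1, 0, 3]
  ready (indeg=0): [6]
  pop 6: indeg[1]->2; indeg[3]->0; indeg[7]->2 | ready=[3] | order so far=[6]
  pop 3: indeg[0]->1; indeg[1]->1; indeg[2]->0; indeg[5]->0; indeg[7]->1 | ready=[2, 5] | order so far=[6, 3]
  pop 2: indeg[1]->0; indeg[4]->1 | ready=[1, 5] | order so far=[6, 3, 2]
  pop 1: indeg[4]->0 | ready=[4, 5] | order so far=[6, 3, 2, 1]
  pop 4: indeg[0]->0; indeg[7]->0 | ready=[0, 5, 7] | order so far=[6, 3, 2, 1, 4]
  pop 0: no out-edges | ready=[5, 7] | order so far=[6, 3, 2, 1, 4, 0]
  pop 5: no out-edges | ready=[7] | order so far=[6, 3, 2, 1, 4, 0, 5]
  pop 7: no out-edges | ready=[] | order so far=[6, 3, 2, 1, 4, 0, 5, 7]
  Result: [6, 3, 2, 1, 4, 0, 5, 7]

Answer: [6, 3, 2, 1, 4, 0, 5, 7]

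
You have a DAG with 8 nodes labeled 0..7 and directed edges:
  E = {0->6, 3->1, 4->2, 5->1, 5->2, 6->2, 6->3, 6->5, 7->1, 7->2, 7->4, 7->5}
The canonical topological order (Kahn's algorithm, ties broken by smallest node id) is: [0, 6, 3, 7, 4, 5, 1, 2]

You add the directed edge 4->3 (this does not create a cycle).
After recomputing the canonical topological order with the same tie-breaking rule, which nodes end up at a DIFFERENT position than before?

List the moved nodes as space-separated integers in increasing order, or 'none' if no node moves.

Old toposort: [0, 6, 3, 7, 4, 5, 1, 2]
Added edge 4->3
Recompute Kahn (smallest-id tiebreak):
  initial in-degrees: [0, 3, 4, 2, 1, 2, 1, 0]
  ready (indeg=0): [0, 7]
  pop 0: indeg[6]->0 | ready=[6, 7] | order so far=[0]
  pop 6: indeg[2]->3; indeg[3]->1; indeg[5]->1 | ready=[7] | order so far=[0, 6]
  pop 7: indeg[1]->2; indeg[2]->2; indeg[4]->0; indeg[5]->0 | ready=[4, 5] | order so far=[0, 6, 7]
  pop 4: indeg[2]->1; indeg[3]->0 | ready=[3, 5] | order so far=[0, 6, 7, 4]
  pop 3: indeg[1]->1 | ready=[5] | order so far=[0, 6, 7, 4, 3]
  pop 5: indeg[1]->0; indeg[2]->0 | ready=[1, 2] | order so far=[0, 6, 7, 4, 3, 5]
  pop 1: no out-edges | ready=[2] | order so far=[0, 6, 7, 4, 3, 5, 1]
  pop 2: no out-edges | ready=[] | order so far=[0, 6, 7, 4, 3, 5, 1, 2]
New canonical toposort: [0, 6, 7, 4, 3, 5, 1, 2]
Compare positions:
  Node 0: index 0 -> 0 (same)
  Node 1: index 6 -> 6 (same)
  Node 2: index 7 -> 7 (same)
  Node 3: index 2 -> 4 (moved)
  Node 4: index 4 -> 3 (moved)
  Node 5: index 5 -> 5 (same)
  Node 6: index 1 -> 1 (same)
  Node 7: index 3 -> 2 (moved)
Nodes that changed position: 3 4 7

Answer: 3 4 7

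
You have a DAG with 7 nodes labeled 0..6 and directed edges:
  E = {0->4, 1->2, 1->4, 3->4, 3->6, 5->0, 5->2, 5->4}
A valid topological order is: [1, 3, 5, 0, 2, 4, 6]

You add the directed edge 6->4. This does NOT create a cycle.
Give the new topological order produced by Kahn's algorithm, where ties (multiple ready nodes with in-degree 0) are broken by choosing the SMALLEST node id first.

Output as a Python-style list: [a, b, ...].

Answer: [1, 3, 5, 0, 2, 6, 4]

Derivation:
Old toposort: [1, 3, 5, 0, 2, 4, 6]
Added edge: 6->4
Position of 6 (6) > position of 4 (5). Must reorder: 6 must now come before 4.
Run Kahn's algorithm (break ties by smallest node id):
  initial in-degrees: [1, 0, 2, 0, 5, 0, 1]
  ready (indeg=0): [1, 3, 5]
  pop 1: indeg[2]->1; indeg[4]->4 | ready=[3, 5] | order so far=[1]
  pop 3: indeg[4]->3; indeg[6]->0 | ready=[5, 6] | order so far=[1, 3]
  pop 5: indeg[0]->0; indeg[2]->0; indeg[4]->2 | ready=[0, 2, 6] | order so far=[1, 3, 5]
  pop 0: indeg[4]->1 | ready=[2, 6] | order so far=[1, 3, 5, 0]
  pop 2: no out-edges | ready=[6] | order so far=[1, 3, 5, 0, 2]
  pop 6: indeg[4]->0 | ready=[4] | order so far=[1, 3, 5, 0, 2, 6]
  pop 4: no out-edges | ready=[] | order so far=[1, 3, 5, 0, 2, 6, 4]
  Result: [1, 3, 5, 0, 2, 6, 4]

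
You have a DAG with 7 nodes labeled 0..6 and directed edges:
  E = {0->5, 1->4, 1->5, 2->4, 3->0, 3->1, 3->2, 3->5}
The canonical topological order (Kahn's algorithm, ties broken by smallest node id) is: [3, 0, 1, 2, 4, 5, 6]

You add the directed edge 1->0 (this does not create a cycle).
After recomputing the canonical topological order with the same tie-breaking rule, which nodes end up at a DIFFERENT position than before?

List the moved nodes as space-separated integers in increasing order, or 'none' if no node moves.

Answer: 0 1

Derivation:
Old toposort: [3, 0, 1, 2, 4, 5, 6]
Added edge 1->0
Recompute Kahn (smallest-id tiebreak):
  initial in-degrees: [2, 1, 1, 0, 2, 3, 0]
  ready (indeg=0): [3, 6]
  pop 3: indeg[0]->1; indeg[1]->0; indeg[2]->0; indeg[5]->2 | ready=[1, 2, 6] | order so far=[3]
  pop 1: indeg[0]->0; indeg[4]->1; indeg[5]->1 | ready=[0, 2, 6] | order so far=[3, 1]
  pop 0: indeg[5]->0 | ready=[2, 5, 6] | order so far=[3, 1, 0]
  pop 2: indeg[4]->0 | ready=[4, 5, 6] | order so far=[3, 1, 0, 2]
  pop 4: no out-edges | ready=[5, 6] | order so far=[3, 1, 0, 2, 4]
  pop 5: no out-edges | ready=[6] | order so far=[3, 1, 0, 2, 4, 5]
  pop 6: no out-edges | ready=[] | order so far=[3, 1, 0, 2, 4, 5, 6]
New canonical toposort: [3, 1, 0, 2, 4, 5, 6]
Compare positions:
  Node 0: index 1 -> 2 (moved)
  Node 1: index 2 -> 1 (moved)
  Node 2: index 3 -> 3 (same)
  Node 3: index 0 -> 0 (same)
  Node 4: index 4 -> 4 (same)
  Node 5: index 5 -> 5 (same)
  Node 6: index 6 -> 6 (same)
Nodes that changed position: 0 1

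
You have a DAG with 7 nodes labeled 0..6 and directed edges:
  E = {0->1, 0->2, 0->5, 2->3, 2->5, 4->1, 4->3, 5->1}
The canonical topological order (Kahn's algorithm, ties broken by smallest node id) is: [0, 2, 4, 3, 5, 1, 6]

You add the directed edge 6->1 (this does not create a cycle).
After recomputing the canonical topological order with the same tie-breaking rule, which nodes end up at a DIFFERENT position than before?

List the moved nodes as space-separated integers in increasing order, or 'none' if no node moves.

Old toposort: [0, 2, 4, 3, 5, 1, 6]
Added edge 6->1
Recompute Kahn (smallest-id tiebreak):
  initial in-degrees: [0, 4, 1, 2, 0, 2, 0]
  ready (indeg=0): [0, 4, 6]
  pop 0: indeg[1]->3; indeg[2]->0; indeg[5]->1 | ready=[2, 4, 6] | order so far=[0]
  pop 2: indeg[3]->1; indeg[5]->0 | ready=[4, 5, 6] | order so far=[0, 2]
  pop 4: indeg[1]->2; indeg[3]->0 | ready=[3, 5, 6] | order so far=[0, 2, 4]
  pop 3: no out-edges | ready=[5, 6] | order so far=[0, 2, 4, 3]
  pop 5: indeg[1]->1 | ready=[6] | order so far=[0, 2, 4, 3, 5]
  pop 6: indeg[1]->0 | ready=[1] | order so far=[0, 2, 4, 3, 5, 6]
  pop 1: no out-edges | ready=[] | order so far=[0, 2, 4, 3, 5, 6, 1]
New canonical toposort: [0, 2, 4, 3, 5, 6, 1]
Compare positions:
  Node 0: index 0 -> 0 (same)
  Node 1: index 5 -> 6 (moved)
  Node 2: index 1 -> 1 (same)
  Node 3: index 3 -> 3 (same)
  Node 4: index 2 -> 2 (same)
  Node 5: index 4 -> 4 (same)
  Node 6: index 6 -> 5 (moved)
Nodes that changed position: 1 6

Answer: 1 6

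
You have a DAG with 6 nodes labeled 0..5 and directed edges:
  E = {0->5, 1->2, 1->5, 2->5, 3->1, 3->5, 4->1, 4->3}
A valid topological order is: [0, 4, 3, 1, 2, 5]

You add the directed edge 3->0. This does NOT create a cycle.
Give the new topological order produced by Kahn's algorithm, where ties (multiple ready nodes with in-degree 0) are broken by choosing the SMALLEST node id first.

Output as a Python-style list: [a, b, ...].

Answer: [4, 3, 0, 1, 2, 5]

Derivation:
Old toposort: [0, 4, 3, 1, 2, 5]
Added edge: 3->0
Position of 3 (2) > position of 0 (0). Must reorder: 3 must now come before 0.
Run Kahn's algorithm (break ties by smallest node id):
  initial in-degrees: [1, 2, 1, 1, 0, 4]
  ready (indeg=0): [4]
  pop 4: indeg[1]->1; indeg[3]->0 | ready=[3] | order so far=[4]
  pop 3: indeg[0]->0; indeg[1]->0; indeg[5]->3 | ready=[0, 1] | order so far=[4, 3]
  pop 0: indeg[5]->2 | ready=[1] | order so far=[4, 3, 0]
  pop 1: indeg[2]->0; indeg[5]->1 | ready=[2] | order so far=[4, 3, 0, 1]
  pop 2: indeg[5]->0 | ready=[5] | order so far=[4, 3, 0, 1, 2]
  pop 5: no out-edges | ready=[] | order so far=[4, 3, 0, 1, 2, 5]
  Result: [4, 3, 0, 1, 2, 5]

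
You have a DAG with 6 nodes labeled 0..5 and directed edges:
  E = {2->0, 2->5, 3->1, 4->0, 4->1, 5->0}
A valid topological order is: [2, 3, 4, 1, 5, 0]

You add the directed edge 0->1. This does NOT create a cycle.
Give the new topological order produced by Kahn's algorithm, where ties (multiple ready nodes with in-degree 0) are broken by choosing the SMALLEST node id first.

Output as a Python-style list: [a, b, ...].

Answer: [2, 3, 4, 5, 0, 1]

Derivation:
Old toposort: [2, 3, 4, 1, 5, 0]
Added edge: 0->1
Position of 0 (5) > position of 1 (3). Must reorder: 0 must now come before 1.
Run Kahn's algorithm (break ties by smallest node id):
  initial in-degrees: [3, 3, 0, 0, 0, 1]
  ready (indeg=0): [2, 3, 4]
  pop 2: indeg[0]->2; indeg[5]->0 | ready=[3, 4, 5] | order so far=[2]
  pop 3: indeg[1]->2 | ready=[4, 5] | order so far=[2, 3]
  pop 4: indeg[0]->1; indeg[1]->1 | ready=[5] | order so far=[2, 3, 4]
  pop 5: indeg[0]->0 | ready=[0] | order so far=[2, 3, 4, 5]
  pop 0: indeg[1]->0 | ready=[1] | order so far=[2, 3, 4, 5, 0]
  pop 1: no out-edges | ready=[] | order so far=[2, 3, 4, 5, 0, 1]
  Result: [2, 3, 4, 5, 0, 1]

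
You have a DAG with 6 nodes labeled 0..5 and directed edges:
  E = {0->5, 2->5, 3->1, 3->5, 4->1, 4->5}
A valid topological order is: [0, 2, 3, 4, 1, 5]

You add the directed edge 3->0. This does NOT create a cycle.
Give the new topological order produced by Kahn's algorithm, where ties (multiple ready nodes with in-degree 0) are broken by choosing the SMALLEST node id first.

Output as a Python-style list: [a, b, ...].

Old toposort: [0, 2, 3, 4, 1, 5]
Added edge: 3->0
Position of 3 (2) > position of 0 (0). Must reorder: 3 must now come before 0.
Run Kahn's algorithm (break ties by smallest node id):
  initial in-degrees: [1, 2, 0, 0, 0, 4]
  ready (indeg=0): [2, 3, 4]
  pop 2: indeg[5]->3 | ready=[3, 4] | order so far=[2]
  pop 3: indeg[0]->0; indeg[1]->1; indeg[5]->2 | ready=[0, 4] | order so far=[2, 3]
  pop 0: indeg[5]->1 | ready=[4] | order so far=[2, 3, 0]
  pop 4: indeg[1]->0; indeg[5]->0 | ready=[1, 5] | order so far=[2, 3, 0, 4]
  pop 1: no out-edges | ready=[5] | order so far=[2, 3, 0, 4, 1]
  pop 5: no out-edges | ready=[] | order so far=[2, 3, 0, 4, 1, 5]
  Result: [2, 3, 0, 4, 1, 5]

Answer: [2, 3, 0, 4, 1, 5]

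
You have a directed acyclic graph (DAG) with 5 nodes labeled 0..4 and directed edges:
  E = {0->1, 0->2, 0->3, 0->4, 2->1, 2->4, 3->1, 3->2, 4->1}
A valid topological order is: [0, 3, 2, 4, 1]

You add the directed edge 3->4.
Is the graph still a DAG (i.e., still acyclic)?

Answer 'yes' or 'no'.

Given toposort: [0, 3, 2, 4, 1]
Position of 3: index 1; position of 4: index 3
New edge 3->4: forward
Forward edge: respects the existing order. Still a DAG, same toposort still valid.
Still a DAG? yes

Answer: yes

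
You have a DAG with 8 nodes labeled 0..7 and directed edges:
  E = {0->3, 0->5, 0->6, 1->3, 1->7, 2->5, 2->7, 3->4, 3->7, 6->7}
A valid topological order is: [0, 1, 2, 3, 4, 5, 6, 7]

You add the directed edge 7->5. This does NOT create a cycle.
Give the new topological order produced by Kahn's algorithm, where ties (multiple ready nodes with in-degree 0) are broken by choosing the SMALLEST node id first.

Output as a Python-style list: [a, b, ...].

Answer: [0, 1, 2, 3, 4, 6, 7, 5]

Derivation:
Old toposort: [0, 1, 2, 3, 4, 5, 6, 7]
Added edge: 7->5
Position of 7 (7) > position of 5 (5). Must reorder: 7 must now come before 5.
Run Kahn's algorithm (break ties by smallest node id):
  initial in-degrees: [0, 0, 0, 2, 1, 3, 1, 4]
  ready (indeg=0): [0, 1, 2]
  pop 0: indeg[3]->1; indeg[5]->2; indeg[6]->0 | ready=[1, 2, 6] | order so far=[0]
  pop 1: indeg[3]->0; indeg[7]->3 | ready=[2, 3, 6] | order so far=[0, 1]
  pop 2: indeg[5]->1; indeg[7]->2 | ready=[3, 6] | order so far=[0, 1, 2]
  pop 3: indeg[4]->0; indeg[7]->1 | ready=[4, 6] | order so far=[0, 1, 2, 3]
  pop 4: no out-edges | ready=[6] | order so far=[0, 1, 2, 3, 4]
  pop 6: indeg[7]->0 | ready=[7] | order so far=[0, 1, 2, 3, 4, 6]
  pop 7: indeg[5]->0 | ready=[5] | order so far=[0, 1, 2, 3, 4, 6, 7]
  pop 5: no out-edges | ready=[] | order so far=[0, 1, 2, 3, 4, 6, 7, 5]
  Result: [0, 1, 2, 3, 4, 6, 7, 5]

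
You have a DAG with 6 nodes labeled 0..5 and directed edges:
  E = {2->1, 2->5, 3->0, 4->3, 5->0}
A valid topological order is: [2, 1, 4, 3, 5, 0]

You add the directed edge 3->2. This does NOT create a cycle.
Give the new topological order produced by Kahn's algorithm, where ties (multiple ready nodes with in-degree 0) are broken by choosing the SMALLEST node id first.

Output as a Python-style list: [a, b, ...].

Answer: [4, 3, 2, 1, 5, 0]

Derivation:
Old toposort: [2, 1, 4, 3, 5, 0]
Added edge: 3->2
Position of 3 (3) > position of 2 (0). Must reorder: 3 must now come before 2.
Run Kahn's algorithm (break ties by smallest node id):
  initial in-degrees: [2, 1, 1, 1, 0, 1]
  ready (indeg=0): [4]
  pop 4: indeg[3]->0 | ready=[3] | order so far=[4]
  pop 3: indeg[0]->1; indeg[2]->0 | ready=[2] | order so far=[4, 3]
  pop 2: indeg[1]->0; indeg[5]->0 | ready=[1, 5] | order so far=[4, 3, 2]
  pop 1: no out-edges | ready=[5] | order so far=[4, 3, 2, 1]
  pop 5: indeg[0]->0 | ready=[0] | order so far=[4, 3, 2, 1, 5]
  pop 0: no out-edges | ready=[] | order so far=[4, 3, 2, 1, 5, 0]
  Result: [4, 3, 2, 1, 5, 0]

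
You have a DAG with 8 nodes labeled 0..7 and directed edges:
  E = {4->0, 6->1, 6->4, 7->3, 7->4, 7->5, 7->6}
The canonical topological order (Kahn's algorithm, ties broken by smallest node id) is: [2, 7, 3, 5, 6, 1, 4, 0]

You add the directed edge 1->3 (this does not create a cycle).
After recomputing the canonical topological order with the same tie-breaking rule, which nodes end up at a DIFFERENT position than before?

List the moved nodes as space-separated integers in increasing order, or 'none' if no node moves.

Old toposort: [2, 7, 3, 5, 6, 1, 4, 0]
Added edge 1->3
Recompute Kahn (smallest-id tiebreak):
  initial in-degrees: [1, 1, 0, 2, 2, 1, 1, 0]
  ready (indeg=0): [2, 7]
  pop 2: no out-edges | ready=[7] | order so far=[2]
  pop 7: indeg[3]->1; indeg[4]->1; indeg[5]->0; indeg[6]->0 | ready=[5, 6] | order so far=[2, 7]
  pop 5: no out-edges | ready=[6] | order so far=[2, 7, 5]
  pop 6: indeg[1]->0; indeg[4]->0 | ready=[1, 4] | order so far=[2, 7, 5, 6]
  pop 1: indeg[3]->0 | ready=[3, 4] | order so far=[2, 7, 5, 6, 1]
  pop 3: no out-edges | ready=[4] | order so far=[2, 7, 5, 6, 1, 3]
  pop 4: indeg[0]->0 | ready=[0] | order so far=[2, 7, 5, 6, 1, 3, 4]
  pop 0: no out-edges | ready=[] | order so far=[2, 7, 5, 6, 1, 3, 4, 0]
New canonical toposort: [2, 7, 5, 6, 1, 3, 4, 0]
Compare positions:
  Node 0: index 7 -> 7 (same)
  Node 1: index 5 -> 4 (moved)
  Node 2: index 0 -> 0 (same)
  Node 3: index 2 -> 5 (moved)
  Node 4: index 6 -> 6 (same)
  Node 5: index 3 -> 2 (moved)
  Node 6: index 4 -> 3 (moved)
  Node 7: index 1 -> 1 (same)
Nodes that changed position: 1 3 5 6

Answer: 1 3 5 6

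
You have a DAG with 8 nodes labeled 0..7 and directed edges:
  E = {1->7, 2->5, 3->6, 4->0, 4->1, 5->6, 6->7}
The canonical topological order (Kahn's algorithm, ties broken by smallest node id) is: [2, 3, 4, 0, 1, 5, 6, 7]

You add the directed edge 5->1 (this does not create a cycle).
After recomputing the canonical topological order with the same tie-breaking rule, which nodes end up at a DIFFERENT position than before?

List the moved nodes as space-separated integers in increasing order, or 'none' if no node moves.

Answer: 1 5

Derivation:
Old toposort: [2, 3, 4, 0, 1, 5, 6, 7]
Added edge 5->1
Recompute Kahn (smallest-id tiebreak):
  initial in-degrees: [1, 2, 0, 0, 0, 1, 2, 2]
  ready (indeg=0): [2, 3, 4]
  pop 2: indeg[5]->0 | ready=[3, 4, 5] | order so far=[2]
  pop 3: indeg[6]->1 | ready=[4, 5] | order so far=[2, 3]
  pop 4: indeg[0]->0; indeg[1]->1 | ready=[0, 5] | order so far=[2, 3, 4]
  pop 0: no out-edges | ready=[5] | order so far=[2, 3, 4, 0]
  pop 5: indeg[1]->0; indeg[6]->0 | ready=[1, 6] | order so far=[2, 3, 4, 0, 5]
  pop 1: indeg[7]->1 | ready=[6] | order so far=[2, 3, 4, 0, 5, 1]
  pop 6: indeg[7]->0 | ready=[7] | order so far=[2, 3, 4, 0, 5, 1, 6]
  pop 7: no out-edges | ready=[] | order so far=[2, 3, 4, 0, 5, 1, 6, 7]
New canonical toposort: [2, 3, 4, 0, 5, 1, 6, 7]
Compare positions:
  Node 0: index 3 -> 3 (same)
  Node 1: index 4 -> 5 (moved)
  Node 2: index 0 -> 0 (same)
  Node 3: index 1 -> 1 (same)
  Node 4: index 2 -> 2 (same)
  Node 5: index 5 -> 4 (moved)
  Node 6: index 6 -> 6 (same)
  Node 7: index 7 -> 7 (same)
Nodes that changed position: 1 5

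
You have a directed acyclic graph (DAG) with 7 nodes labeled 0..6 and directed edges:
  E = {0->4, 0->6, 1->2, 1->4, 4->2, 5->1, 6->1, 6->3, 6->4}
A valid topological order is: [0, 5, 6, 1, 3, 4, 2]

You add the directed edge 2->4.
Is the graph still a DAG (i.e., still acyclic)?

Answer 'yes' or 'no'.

Given toposort: [0, 5, 6, 1, 3, 4, 2]
Position of 2: index 6; position of 4: index 5
New edge 2->4: backward (u after v in old order)
Backward edge: old toposort is now invalid. Check if this creates a cycle.
Does 4 already reach 2? Reachable from 4: [2, 4]. YES -> cycle!
Still a DAG? no

Answer: no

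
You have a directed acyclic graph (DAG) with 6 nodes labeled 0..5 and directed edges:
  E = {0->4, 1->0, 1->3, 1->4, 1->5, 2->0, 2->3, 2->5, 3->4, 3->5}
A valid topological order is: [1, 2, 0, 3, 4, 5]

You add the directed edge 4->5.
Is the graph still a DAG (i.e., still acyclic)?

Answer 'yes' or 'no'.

Given toposort: [1, 2, 0, 3, 4, 5]
Position of 4: index 4; position of 5: index 5
New edge 4->5: forward
Forward edge: respects the existing order. Still a DAG, same toposort still valid.
Still a DAG? yes

Answer: yes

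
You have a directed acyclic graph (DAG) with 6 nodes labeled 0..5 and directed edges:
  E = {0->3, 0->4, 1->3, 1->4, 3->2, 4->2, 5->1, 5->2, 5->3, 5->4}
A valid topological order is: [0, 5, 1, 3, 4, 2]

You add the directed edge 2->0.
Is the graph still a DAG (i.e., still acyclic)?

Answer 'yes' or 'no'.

Given toposort: [0, 5, 1, 3, 4, 2]
Position of 2: index 5; position of 0: index 0
New edge 2->0: backward (u after v in old order)
Backward edge: old toposort is now invalid. Check if this creates a cycle.
Does 0 already reach 2? Reachable from 0: [0, 2, 3, 4]. YES -> cycle!
Still a DAG? no

Answer: no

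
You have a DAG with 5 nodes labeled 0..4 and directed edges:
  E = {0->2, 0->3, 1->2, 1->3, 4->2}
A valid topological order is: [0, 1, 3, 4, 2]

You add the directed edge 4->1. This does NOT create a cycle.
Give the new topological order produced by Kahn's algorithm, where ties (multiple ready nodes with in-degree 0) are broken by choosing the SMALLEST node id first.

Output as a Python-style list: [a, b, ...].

Answer: [0, 4, 1, 2, 3]

Derivation:
Old toposort: [0, 1, 3, 4, 2]
Added edge: 4->1
Position of 4 (3) > position of 1 (1). Must reorder: 4 must now come before 1.
Run Kahn's algorithm (break ties by smallest node id):
  initial in-degrees: [0, 1, 3, 2, 0]
  ready (indeg=0): [0, 4]
  pop 0: indeg[2]->2; indeg[3]->1 | ready=[4] | order so far=[0]
  pop 4: indeg[1]->0; indeg[2]->1 | ready=[1] | order so far=[0, 4]
  pop 1: indeg[2]->0; indeg[3]->0 | ready=[2, 3] | order so far=[0, 4, 1]
  pop 2: no out-edges | ready=[3] | order so far=[0, 4, 1, 2]
  pop 3: no out-edges | ready=[] | order so far=[0, 4, 1, 2, 3]
  Result: [0, 4, 1, 2, 3]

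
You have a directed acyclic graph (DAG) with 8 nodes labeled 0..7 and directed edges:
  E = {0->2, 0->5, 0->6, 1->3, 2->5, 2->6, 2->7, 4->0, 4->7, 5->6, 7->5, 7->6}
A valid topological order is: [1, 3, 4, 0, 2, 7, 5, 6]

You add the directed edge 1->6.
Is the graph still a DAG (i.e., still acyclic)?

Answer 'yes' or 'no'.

Given toposort: [1, 3, 4, 0, 2, 7, 5, 6]
Position of 1: index 0; position of 6: index 7
New edge 1->6: forward
Forward edge: respects the existing order. Still a DAG, same toposort still valid.
Still a DAG? yes

Answer: yes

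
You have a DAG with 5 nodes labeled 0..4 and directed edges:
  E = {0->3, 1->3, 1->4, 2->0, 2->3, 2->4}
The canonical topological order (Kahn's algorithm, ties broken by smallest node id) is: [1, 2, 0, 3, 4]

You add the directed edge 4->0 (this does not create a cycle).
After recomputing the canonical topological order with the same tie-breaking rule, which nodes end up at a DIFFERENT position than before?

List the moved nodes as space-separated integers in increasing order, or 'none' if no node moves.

Old toposort: [1, 2, 0, 3, 4]
Added edge 4->0
Recompute Kahn (smallest-id tiebreak):
  initial in-degrees: [2, 0, 0, 3, 2]
  ready (indeg=0): [1, 2]
  pop 1: indeg[3]->2; indeg[4]->1 | ready=[2] | order so far=[1]
  pop 2: indeg[0]->1; indeg[3]->1; indeg[4]->0 | ready=[4] | order so far=[1, 2]
  pop 4: indeg[0]->0 | ready=[0] | order so far=[1, 2, 4]
  pop 0: indeg[3]->0 | ready=[3] | order so far=[1, 2, 4, 0]
  pop 3: no out-edges | ready=[] | order so far=[1, 2, 4, 0, 3]
New canonical toposort: [1, 2, 4, 0, 3]
Compare positions:
  Node 0: index 2 -> 3 (moved)
  Node 1: index 0 -> 0 (same)
  Node 2: index 1 -> 1 (same)
  Node 3: index 3 -> 4 (moved)
  Node 4: index 4 -> 2 (moved)
Nodes that changed position: 0 3 4

Answer: 0 3 4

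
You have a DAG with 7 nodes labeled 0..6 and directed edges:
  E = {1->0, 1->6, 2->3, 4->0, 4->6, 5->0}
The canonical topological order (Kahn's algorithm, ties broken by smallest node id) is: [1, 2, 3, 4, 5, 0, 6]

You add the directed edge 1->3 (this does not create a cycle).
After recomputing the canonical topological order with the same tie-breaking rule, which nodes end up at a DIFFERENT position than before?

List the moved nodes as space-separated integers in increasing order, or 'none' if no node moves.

Old toposort: [1, 2, 3, 4, 5, 0, 6]
Added edge 1->3
Recompute Kahn (smallest-id tiebreak):
  initial in-degrees: [3, 0, 0, 2, 0, 0, 2]
  ready (indeg=0): [1, 2, 4, 5]
  pop 1: indeg[0]->2; indeg[3]->1; indeg[6]->1 | ready=[2, 4, 5] | order so far=[1]
  pop 2: indeg[3]->0 | ready=[3, 4, 5] | order so far=[1, 2]
  pop 3: no out-edges | ready=[4, 5] | order so far=[1, 2, 3]
  pop 4: indeg[0]->1; indeg[6]->0 | ready=[5, 6] | order so far=[1, 2, 3, 4]
  pop 5: indeg[0]->0 | ready=[0, 6] | order so far=[1, 2, 3, 4, 5]
  pop 0: no out-edges | ready=[6] | order so far=[1, 2, 3, 4, 5, 0]
  pop 6: no out-edges | ready=[] | order so far=[1, 2, 3, 4, 5, 0, 6]
New canonical toposort: [1, 2, 3, 4, 5, 0, 6]
Compare positions:
  Node 0: index 5 -> 5 (same)
  Node 1: index 0 -> 0 (same)
  Node 2: index 1 -> 1 (same)
  Node 3: index 2 -> 2 (same)
  Node 4: index 3 -> 3 (same)
  Node 5: index 4 -> 4 (same)
  Node 6: index 6 -> 6 (same)
Nodes that changed position: none

Answer: none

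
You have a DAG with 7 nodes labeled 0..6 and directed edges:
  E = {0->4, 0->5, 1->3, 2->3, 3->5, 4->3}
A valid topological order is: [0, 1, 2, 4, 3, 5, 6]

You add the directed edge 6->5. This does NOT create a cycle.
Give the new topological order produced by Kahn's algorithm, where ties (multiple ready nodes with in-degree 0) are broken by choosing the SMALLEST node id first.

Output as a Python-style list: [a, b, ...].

Answer: [0, 1, 2, 4, 3, 6, 5]

Derivation:
Old toposort: [0, 1, 2, 4, 3, 5, 6]
Added edge: 6->5
Position of 6 (6) > position of 5 (5). Must reorder: 6 must now come before 5.
Run Kahn's algorithm (break ties by smallest node id):
  initial in-degrees: [0, 0, 0, 3, 1, 3, 0]
  ready (indeg=0): [0, 1, 2, 6]
  pop 0: indeg[4]->0; indeg[5]->2 | ready=[1, 2, 4, 6] | order so far=[0]
  pop 1: indeg[3]->2 | ready=[2, 4, 6] | order so far=[0, 1]
  pop 2: indeg[3]->1 | ready=[4, 6] | order so far=[0, 1, 2]
  pop 4: indeg[3]->0 | ready=[3, 6] | order so far=[0, 1, 2, 4]
  pop 3: indeg[5]->1 | ready=[6] | order so far=[0, 1, 2, 4, 3]
  pop 6: indeg[5]->0 | ready=[5] | order so far=[0, 1, 2, 4, 3, 6]
  pop 5: no out-edges | ready=[] | order so far=[0, 1, 2, 4, 3, 6, 5]
  Result: [0, 1, 2, 4, 3, 6, 5]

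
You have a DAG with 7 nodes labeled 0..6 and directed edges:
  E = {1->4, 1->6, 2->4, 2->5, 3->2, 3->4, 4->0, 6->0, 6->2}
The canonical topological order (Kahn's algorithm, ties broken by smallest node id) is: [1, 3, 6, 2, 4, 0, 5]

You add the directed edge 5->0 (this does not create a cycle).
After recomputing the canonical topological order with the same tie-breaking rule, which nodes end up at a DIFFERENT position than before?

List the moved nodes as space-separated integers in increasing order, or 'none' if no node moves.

Answer: 0 5

Derivation:
Old toposort: [1, 3, 6, 2, 4, 0, 5]
Added edge 5->0
Recompute Kahn (smallest-id tiebreak):
  initial in-degrees: [3, 0, 2, 0, 3, 1, 1]
  ready (indeg=0): [1, 3]
  pop 1: indeg[4]->2; indeg[6]->0 | ready=[3, 6] | order so far=[1]
  pop 3: indeg[2]->1; indeg[4]->1 | ready=[6] | order so far=[1, 3]
  pop 6: indeg[0]->2; indeg[2]->0 | ready=[2] | order so far=[1, 3, 6]
  pop 2: indeg[4]->0; indeg[5]->0 | ready=[4, 5] | order so far=[1, 3, 6, 2]
  pop 4: indeg[0]->1 | ready=[5] | order so far=[1, 3, 6, 2, 4]
  pop 5: indeg[0]->0 | ready=[0] | order so far=[1, 3, 6, 2, 4, 5]
  pop 0: no out-edges | ready=[] | order so far=[1, 3, 6, 2, 4, 5, 0]
New canonical toposort: [1, 3, 6, 2, 4, 5, 0]
Compare positions:
  Node 0: index 5 -> 6 (moved)
  Node 1: index 0 -> 0 (same)
  Node 2: index 3 -> 3 (same)
  Node 3: index 1 -> 1 (same)
  Node 4: index 4 -> 4 (same)
  Node 5: index 6 -> 5 (moved)
  Node 6: index 2 -> 2 (same)
Nodes that changed position: 0 5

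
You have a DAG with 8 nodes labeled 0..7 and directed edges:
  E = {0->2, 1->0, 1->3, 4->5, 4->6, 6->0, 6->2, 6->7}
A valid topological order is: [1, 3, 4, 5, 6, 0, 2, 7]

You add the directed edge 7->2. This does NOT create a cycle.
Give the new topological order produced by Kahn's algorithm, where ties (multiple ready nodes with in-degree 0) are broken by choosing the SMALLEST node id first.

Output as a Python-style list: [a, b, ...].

Old toposort: [1, 3, 4, 5, 6, 0, 2, 7]
Added edge: 7->2
Position of 7 (7) > position of 2 (6). Must reorder: 7 must now come before 2.
Run Kahn's algorithm (break ties by smallest node id):
  initial in-degrees: [2, 0, 3, 1, 0, 1, 1, 1]
  ready (indeg=0): [1, 4]
  pop 1: indeg[0]->1; indeg[3]->0 | ready=[3, 4] | order so far=[1]
  pop 3: no out-edges | ready=[4] | order so far=[1, 3]
  pop 4: indeg[5]->0; indeg[6]->0 | ready=[5, 6] | order so far=[1, 3, 4]
  pop 5: no out-edges | ready=[6] | order so far=[1, 3, 4, 5]
  pop 6: indeg[0]->0; indeg[2]->2; indeg[7]->0 | ready=[0, 7] | order so far=[1, 3, 4, 5, 6]
  pop 0: indeg[2]->1 | ready=[7] | order so far=[1, 3, 4, 5, 6, 0]
  pop 7: indeg[2]->0 | ready=[2] | order so far=[1, 3, 4, 5, 6, 0, 7]
  pop 2: no out-edges | ready=[] | order so far=[1, 3, 4, 5, 6, 0, 7, 2]
  Result: [1, 3, 4, 5, 6, 0, 7, 2]

Answer: [1, 3, 4, 5, 6, 0, 7, 2]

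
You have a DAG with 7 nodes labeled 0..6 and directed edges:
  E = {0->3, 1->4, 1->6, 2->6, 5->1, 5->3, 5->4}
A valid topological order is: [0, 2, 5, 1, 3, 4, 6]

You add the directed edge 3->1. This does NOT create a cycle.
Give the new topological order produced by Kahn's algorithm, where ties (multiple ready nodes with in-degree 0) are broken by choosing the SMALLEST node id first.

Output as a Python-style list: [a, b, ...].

Answer: [0, 2, 5, 3, 1, 4, 6]

Derivation:
Old toposort: [0, 2, 5, 1, 3, 4, 6]
Added edge: 3->1
Position of 3 (4) > position of 1 (3). Must reorder: 3 must now come before 1.
Run Kahn's algorithm (break ties by smallest node id):
  initial in-degrees: [0, 2, 0, 2, 2, 0, 2]
  ready (indeg=0): [0, 2, 5]
  pop 0: indeg[3]->1 | ready=[2, 5] | order so far=[0]
  pop 2: indeg[6]->1 | ready=[5] | order so far=[0, 2]
  pop 5: indeg[1]->1; indeg[3]->0; indeg[4]->1 | ready=[3] | order so far=[0, 2, 5]
  pop 3: indeg[1]->0 | ready=[1] | order so far=[0, 2, 5, 3]
  pop 1: indeg[4]->0; indeg[6]->0 | ready=[4, 6] | order so far=[0, 2, 5, 3, 1]
  pop 4: no out-edges | ready=[6] | order so far=[0, 2, 5, 3, 1, 4]
  pop 6: no out-edges | ready=[] | order so far=[0, 2, 5, 3, 1, 4, 6]
  Result: [0, 2, 5, 3, 1, 4, 6]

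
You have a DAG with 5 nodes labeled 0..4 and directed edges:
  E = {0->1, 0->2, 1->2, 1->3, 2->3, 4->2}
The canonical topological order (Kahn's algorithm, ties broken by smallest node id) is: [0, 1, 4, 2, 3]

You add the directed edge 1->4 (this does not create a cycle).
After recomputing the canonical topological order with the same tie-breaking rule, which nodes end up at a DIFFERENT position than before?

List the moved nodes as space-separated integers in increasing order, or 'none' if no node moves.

Old toposort: [0, 1, 4, 2, 3]
Added edge 1->4
Recompute Kahn (smallest-id tiebreak):
  initial in-degrees: [0, 1, 3, 2, 1]
  ready (indeg=0): [0]
  pop 0: indeg[1]->0; indeg[2]->2 | ready=[1] | order so far=[0]
  pop 1: indeg[2]->1; indeg[3]->1; indeg[4]->0 | ready=[4] | order so far=[0, 1]
  pop 4: indeg[2]->0 | ready=[2] | order so far=[0, 1, 4]
  pop 2: indeg[3]->0 | ready=[3] | order so far=[0, 1, 4, 2]
  pop 3: no out-edges | ready=[] | order so far=[0, 1, 4, 2, 3]
New canonical toposort: [0, 1, 4, 2, 3]
Compare positions:
  Node 0: index 0 -> 0 (same)
  Node 1: index 1 -> 1 (same)
  Node 2: index 3 -> 3 (same)
  Node 3: index 4 -> 4 (same)
  Node 4: index 2 -> 2 (same)
Nodes that changed position: none

Answer: none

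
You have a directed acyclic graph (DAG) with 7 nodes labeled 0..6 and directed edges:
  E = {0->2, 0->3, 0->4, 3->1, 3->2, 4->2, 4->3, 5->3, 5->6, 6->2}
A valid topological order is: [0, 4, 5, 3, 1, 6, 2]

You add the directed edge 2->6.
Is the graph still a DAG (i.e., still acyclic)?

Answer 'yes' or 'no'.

Answer: no

Derivation:
Given toposort: [0, 4, 5, 3, 1, 6, 2]
Position of 2: index 6; position of 6: index 5
New edge 2->6: backward (u after v in old order)
Backward edge: old toposort is now invalid. Check if this creates a cycle.
Does 6 already reach 2? Reachable from 6: [2, 6]. YES -> cycle!
Still a DAG? no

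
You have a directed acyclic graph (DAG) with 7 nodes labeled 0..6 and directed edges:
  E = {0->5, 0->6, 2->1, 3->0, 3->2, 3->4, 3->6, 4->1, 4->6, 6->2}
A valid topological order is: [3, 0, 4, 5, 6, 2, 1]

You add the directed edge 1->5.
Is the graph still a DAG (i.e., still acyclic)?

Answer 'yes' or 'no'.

Answer: yes

Derivation:
Given toposort: [3, 0, 4, 5, 6, 2, 1]
Position of 1: index 6; position of 5: index 3
New edge 1->5: backward (u after v in old order)
Backward edge: old toposort is now invalid. Check if this creates a cycle.
Does 5 already reach 1? Reachable from 5: [5]. NO -> still a DAG (reorder needed).
Still a DAG? yes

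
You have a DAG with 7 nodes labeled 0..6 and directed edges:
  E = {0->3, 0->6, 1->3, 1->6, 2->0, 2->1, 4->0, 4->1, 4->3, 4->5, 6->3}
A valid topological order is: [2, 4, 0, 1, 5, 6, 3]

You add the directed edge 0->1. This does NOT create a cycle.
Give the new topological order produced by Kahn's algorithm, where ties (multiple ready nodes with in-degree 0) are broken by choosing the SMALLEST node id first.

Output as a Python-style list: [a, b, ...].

Answer: [2, 4, 0, 1, 5, 6, 3]

Derivation:
Old toposort: [2, 4, 0, 1, 5, 6, 3]
Added edge: 0->1
Position of 0 (2) < position of 1 (3). Old order still valid.
Run Kahn's algorithm (break ties by smallest node id):
  initial in-degrees: [2, 3, 0, 4, 0, 1, 2]
  ready (indeg=0): [2, 4]
  pop 2: indeg[0]->1; indeg[1]->2 | ready=[4] | order so far=[2]
  pop 4: indeg[0]->0; indeg[1]->1; indeg[3]->3; indeg[5]->0 | ready=[0, 5] | order so far=[2, 4]
  pop 0: indeg[1]->0; indeg[3]->2; indeg[6]->1 | ready=[1, 5] | order so far=[2, 4, 0]
  pop 1: indeg[3]->1; indeg[6]->0 | ready=[5, 6] | order so far=[2, 4, 0, 1]
  pop 5: no out-edges | ready=[6] | order so far=[2, 4, 0, 1, 5]
  pop 6: indeg[3]->0 | ready=[3] | order so far=[2, 4, 0, 1, 5, 6]
  pop 3: no out-edges | ready=[] | order so far=[2, 4, 0, 1, 5, 6, 3]
  Result: [2, 4, 0, 1, 5, 6, 3]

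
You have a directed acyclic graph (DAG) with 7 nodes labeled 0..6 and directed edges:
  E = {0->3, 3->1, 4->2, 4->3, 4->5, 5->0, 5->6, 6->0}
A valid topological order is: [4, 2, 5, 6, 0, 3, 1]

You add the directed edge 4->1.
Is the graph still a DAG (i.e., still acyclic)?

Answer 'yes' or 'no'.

Answer: yes

Derivation:
Given toposort: [4, 2, 5, 6, 0, 3, 1]
Position of 4: index 0; position of 1: index 6
New edge 4->1: forward
Forward edge: respects the existing order. Still a DAG, same toposort still valid.
Still a DAG? yes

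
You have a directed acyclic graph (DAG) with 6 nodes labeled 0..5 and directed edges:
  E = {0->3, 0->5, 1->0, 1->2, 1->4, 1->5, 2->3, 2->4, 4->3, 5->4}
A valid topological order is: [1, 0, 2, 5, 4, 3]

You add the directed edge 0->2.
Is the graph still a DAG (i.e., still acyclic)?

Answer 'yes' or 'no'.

Given toposort: [1, 0, 2, 5, 4, 3]
Position of 0: index 1; position of 2: index 2
New edge 0->2: forward
Forward edge: respects the existing order. Still a DAG, same toposort still valid.
Still a DAG? yes

Answer: yes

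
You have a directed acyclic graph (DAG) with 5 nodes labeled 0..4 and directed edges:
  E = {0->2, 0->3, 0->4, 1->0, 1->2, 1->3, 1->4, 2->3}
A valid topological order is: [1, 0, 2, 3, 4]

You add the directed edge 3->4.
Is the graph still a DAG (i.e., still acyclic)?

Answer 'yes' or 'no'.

Given toposort: [1, 0, 2, 3, 4]
Position of 3: index 3; position of 4: index 4
New edge 3->4: forward
Forward edge: respects the existing order. Still a DAG, same toposort still valid.
Still a DAG? yes

Answer: yes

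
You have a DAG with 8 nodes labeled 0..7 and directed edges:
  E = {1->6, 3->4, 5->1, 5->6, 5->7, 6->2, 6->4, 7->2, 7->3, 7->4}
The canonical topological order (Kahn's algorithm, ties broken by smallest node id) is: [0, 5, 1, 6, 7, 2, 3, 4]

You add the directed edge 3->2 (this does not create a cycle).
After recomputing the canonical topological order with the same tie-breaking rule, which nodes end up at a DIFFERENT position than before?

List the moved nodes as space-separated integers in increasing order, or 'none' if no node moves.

Answer: 2 3

Derivation:
Old toposort: [0, 5, 1, 6, 7, 2, 3, 4]
Added edge 3->2
Recompute Kahn (smallest-id tiebreak):
  initial in-degrees: [0, 1, 3, 1, 3, 0, 2, 1]
  ready (indeg=0): [0, 5]
  pop 0: no out-edges | ready=[5] | order so far=[0]
  pop 5: indeg[1]->0; indeg[6]->1; indeg[7]->0 | ready=[1, 7] | order so far=[0, 5]
  pop 1: indeg[6]->0 | ready=[6, 7] | order so far=[0, 5, 1]
  pop 6: indeg[2]->2; indeg[4]->2 | ready=[7] | order so far=[0, 5, 1, 6]
  pop 7: indeg[2]->1; indeg[3]->0; indeg[4]->1 | ready=[3] | order so far=[0, 5, 1, 6, 7]
  pop 3: indeg[2]->0; indeg[4]->0 | ready=[2, 4] | order so far=[0, 5, 1, 6, 7, 3]
  pop 2: no out-edges | ready=[4] | order so far=[0, 5, 1, 6, 7, 3, 2]
  pop 4: no out-edges | ready=[] | order so far=[0, 5, 1, 6, 7, 3, 2, 4]
New canonical toposort: [0, 5, 1, 6, 7, 3, 2, 4]
Compare positions:
  Node 0: index 0 -> 0 (same)
  Node 1: index 2 -> 2 (same)
  Node 2: index 5 -> 6 (moved)
  Node 3: index 6 -> 5 (moved)
  Node 4: index 7 -> 7 (same)
  Node 5: index 1 -> 1 (same)
  Node 6: index 3 -> 3 (same)
  Node 7: index 4 -> 4 (same)
Nodes that changed position: 2 3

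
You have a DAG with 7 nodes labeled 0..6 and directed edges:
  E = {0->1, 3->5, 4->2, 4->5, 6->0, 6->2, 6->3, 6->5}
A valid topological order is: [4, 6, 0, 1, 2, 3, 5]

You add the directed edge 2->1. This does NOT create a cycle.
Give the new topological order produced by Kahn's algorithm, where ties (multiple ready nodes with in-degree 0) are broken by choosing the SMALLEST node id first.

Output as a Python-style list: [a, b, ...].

Old toposort: [4, 6, 0, 1, 2, 3, 5]
Added edge: 2->1
Position of 2 (4) > position of 1 (3). Must reorder: 2 must now come before 1.
Run Kahn's algorithm (break ties by smallest node id):
  initial in-degrees: [1, 2, 2, 1, 0, 3, 0]
  ready (indeg=0): [4, 6]
  pop 4: indeg[2]->1; indeg[5]->2 | ready=[6] | order so far=[4]
  pop 6: indeg[0]->0; indeg[2]->0; indeg[3]->0; indeg[5]->1 | ready=[0, 2, 3] | order so far=[4, 6]
  pop 0: indeg[1]->1 | ready=[2, 3] | order so far=[4, 6, 0]
  pop 2: indeg[1]->0 | ready=[1, 3] | order so far=[4, 6, 0, 2]
  pop 1: no out-edges | ready=[3] | order so far=[4, 6, 0, 2, 1]
  pop 3: indeg[5]->0 | ready=[5] | order so far=[4, 6, 0, 2, 1, 3]
  pop 5: no out-edges | ready=[] | order so far=[4, 6, 0, 2, 1, 3, 5]
  Result: [4, 6, 0, 2, 1, 3, 5]

Answer: [4, 6, 0, 2, 1, 3, 5]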